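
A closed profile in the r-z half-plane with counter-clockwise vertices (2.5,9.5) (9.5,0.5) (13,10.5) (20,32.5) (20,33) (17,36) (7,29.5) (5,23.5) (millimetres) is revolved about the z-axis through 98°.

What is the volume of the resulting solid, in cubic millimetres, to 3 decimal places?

Volume = 5824.916 mm³

Profile (r,z), 8 vertices: (2.5,9.5) (9.5,0.5) (13,10.5) (20,32.5) (20,33) (17,36) (7,29.5) (5,23.5)
edge 0: (2.5,9.5)→(9.5,0.5)  cross = 2.5·0.5 − 9.5·9.5 = -89.0000; (r_i+r_j)·cross = 12·-89.0000 = -1068.0000
edge 1: (9.5,0.5)→(13,10.5)  cross = 9.5·10.5 − 13·0.5 = 93.2500; (r_i+r_j)·cross = 22.5·93.2500 = 2098.1250
edge 2: (13,10.5)→(20,32.5)  cross = 13·32.5 − 20·10.5 = 212.5000; (r_i+r_j)·cross = 33·212.5000 = 7012.5000
edge 3: (20,32.5)→(20,33)  cross = 20·33 − 20·32.5 = 10.0000; (r_i+r_j)·cross = 40·10.0000 = 400.0000
edge 4: (20,33)→(17,36)  cross = 20·36 − 17·33 = 159.0000; (r_i+r_j)·cross = 37·159.0000 = 5883.0000
edge 5: (17,36)→(7,29.5)  cross = 17·29.5 − 7·36 = 249.5000; (r_i+r_j)·cross = 24·249.5000 = 5988.0000
edge 6: (7,29.5)→(5,23.5)  cross = 7·23.5 − 5·29.5 = 17.0000; (r_i+r_j)·cross = 12·17.0000 = 204.0000
edge 7: (5,23.5)→(2.5,9.5)  cross = 5·9.5 − 2.5·23.5 = -11.2500; (r_i+r_j)·cross = 7.5·-11.2500 = -84.3750
Σcross = 641.0000 → A = |Σcross|/2 = 320.5000 mm²
Σ(r_i+r_j)·cross = 20433.2500 → first moment M = |Σ|/6 = 3405.5417
R_c = M/A = 3405.5417/320.5000 = 10.6257 mm
θ = 98° = 1.710423 rad
V = θ·R_c·A = 1.710423·10.6257·320.5000 = 5824.916 mm³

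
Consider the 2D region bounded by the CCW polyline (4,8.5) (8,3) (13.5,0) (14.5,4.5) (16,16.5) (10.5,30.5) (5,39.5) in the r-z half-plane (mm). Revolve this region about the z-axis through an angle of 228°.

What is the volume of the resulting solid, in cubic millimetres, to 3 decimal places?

Profile (r,z), 7 vertices: (4,8.5) (8,3) (13.5,0) (14.5,4.5) (16,16.5) (10.5,30.5) (5,39.5)
edge 0: (4,8.5)→(8,3)  cross = 4·3 − 8·8.5 = -56.0000; (r_i+r_j)·cross = 12·-56.0000 = -672.0000
edge 1: (8,3)→(13.5,0)  cross = 8·0 − 13.5·3 = -40.5000; (r_i+r_j)·cross = 21.5·-40.5000 = -870.7500
edge 2: (13.5,0)→(14.5,4.5)  cross = 13.5·4.5 − 14.5·0 = 60.7500; (r_i+r_j)·cross = 28·60.7500 = 1701.0000
edge 3: (14.5,4.5)→(16,16.5)  cross = 14.5·16.5 − 16·4.5 = 167.2500; (r_i+r_j)·cross = 30.5·167.2500 = 5101.1250
edge 4: (16,16.5)→(10.5,30.5)  cross = 16·30.5 − 10.5·16.5 = 314.7500; (r_i+r_j)·cross = 26.5·314.7500 = 8340.8750
edge 5: (10.5,30.5)→(5,39.5)  cross = 10.5·39.5 − 5·30.5 = 262.2500; (r_i+r_j)·cross = 15.5·262.2500 = 4064.8750
edge 6: (5,39.5)→(4,8.5)  cross = 5·8.5 − 4·39.5 = -115.5000; (r_i+r_j)·cross = 9·-115.5000 = -1039.5000
Σcross = 593.0000 → A = |Σcross|/2 = 296.5000 mm²
Σ(r_i+r_j)·cross = 16625.6250 → first moment M = |Σ|/6 = 2770.9375
R_c = M/A = 2770.9375/296.5000 = 9.3455 mm
θ = 228° = 3.979351 rad
V = θ·R_c·A = 3.979351·9.3455·296.5000 = 11026.532 mm³

Volume = 11026.532 mm³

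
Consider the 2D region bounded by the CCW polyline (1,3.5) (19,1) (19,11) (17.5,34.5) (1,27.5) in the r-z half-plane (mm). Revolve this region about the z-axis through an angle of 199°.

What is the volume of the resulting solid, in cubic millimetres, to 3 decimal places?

Profile (r,z), 5 vertices: (1,3.5) (19,1) (19,11) (17.5,34.5) (1,27.5)
edge 0: (1,3.5)→(19,1)  cross = 1·1 − 19·3.5 = -65.5000; (r_i+r_j)·cross = 20·-65.5000 = -1310.0000
edge 1: (19,1)→(19,11)  cross = 19·11 − 19·1 = 190.0000; (r_i+r_j)·cross = 38·190.0000 = 7220.0000
edge 2: (19,11)→(17.5,34.5)  cross = 19·34.5 − 17.5·11 = 463.0000; (r_i+r_j)·cross = 36.5·463.0000 = 16899.5000
edge 3: (17.5,34.5)→(1,27.5)  cross = 17.5·27.5 − 1·34.5 = 446.7500; (r_i+r_j)·cross = 18.5·446.7500 = 8264.8750
edge 4: (1,27.5)→(1,3.5)  cross = 1·3.5 − 1·27.5 = -24.0000; (r_i+r_j)·cross = 2·-24.0000 = -48.0000
Σcross = 1010.2500 → A = |Σcross|/2 = 505.1250 mm²
Σ(r_i+r_j)·cross = 31026.3750 → first moment M = |Σ|/6 = 5171.0625
R_c = M/A = 5171.0625/505.1250 = 10.2372 mm
θ = 199° = 3.473205 rad
V = θ·R_c·A = 3.473205·10.2372·505.1250 = 17960.161 mm³

Volume = 17960.161 mm³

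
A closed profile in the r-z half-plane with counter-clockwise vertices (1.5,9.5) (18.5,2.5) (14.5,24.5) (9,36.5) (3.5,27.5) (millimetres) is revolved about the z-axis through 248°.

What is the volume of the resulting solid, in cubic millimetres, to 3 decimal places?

Volume = 13730.819 mm³

Profile (r,z), 5 vertices: (1.5,9.5) (18.5,2.5) (14.5,24.5) (9,36.5) (3.5,27.5)
edge 0: (1.5,9.5)→(18.5,2.5)  cross = 1.5·2.5 − 18.5·9.5 = -172.0000; (r_i+r_j)·cross = 20·-172.0000 = -3440.0000
edge 1: (18.5,2.5)→(14.5,24.5)  cross = 18.5·24.5 − 14.5·2.5 = 417.0000; (r_i+r_j)·cross = 33·417.0000 = 13761.0000
edge 2: (14.5,24.5)→(9,36.5)  cross = 14.5·36.5 − 9·24.5 = 308.7500; (r_i+r_j)·cross = 23.5·308.7500 = 7255.6250
edge 3: (9,36.5)→(3.5,27.5)  cross = 9·27.5 − 3.5·36.5 = 119.7500; (r_i+r_j)·cross = 12.5·119.7500 = 1496.8750
edge 4: (3.5,27.5)→(1.5,9.5)  cross = 3.5·9.5 − 1.5·27.5 = -8.0000; (r_i+r_j)·cross = 5·-8.0000 = -40.0000
Σcross = 665.5000 → A = |Σcross|/2 = 332.7500 mm²
Σ(r_i+r_j)·cross = 19033.5000 → first moment M = |Σ|/6 = 3172.2500
R_c = M/A = 3172.2500/332.7500 = 9.5334 mm
θ = 248° = 4.328417 rad
V = θ·R_c·A = 4.328417·9.5334·332.7500 = 13730.819 mm³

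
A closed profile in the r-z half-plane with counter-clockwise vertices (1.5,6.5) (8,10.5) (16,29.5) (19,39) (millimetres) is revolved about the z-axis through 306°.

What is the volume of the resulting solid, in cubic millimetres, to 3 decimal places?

Volume = 4310.507 mm³

Profile (r,z), 4 vertices: (1.5,6.5) (8,10.5) (16,29.5) (19,39)
edge 0: (1.5,6.5)→(8,10.5)  cross = 1.5·10.5 − 8·6.5 = -36.2500; (r_i+r_j)·cross = 9.5·-36.2500 = -344.3750
edge 1: (8,10.5)→(16,29.5)  cross = 8·29.5 − 16·10.5 = 68.0000; (r_i+r_j)·cross = 24·68.0000 = 1632.0000
edge 2: (16,29.5)→(19,39)  cross = 16·39 − 19·29.5 = 63.5000; (r_i+r_j)·cross = 35·63.5000 = 2222.5000
edge 3: (19,39)→(1.5,6.5)  cross = 19·6.5 − 1.5·39 = 65.0000; (r_i+r_j)·cross = 20.5·65.0000 = 1332.5000
Σcross = 160.2500 → A = |Σcross|/2 = 80.1250 mm²
Σ(r_i+r_j)·cross = 4842.6250 → first moment M = |Σ|/6 = 807.1042
R_c = M/A = 807.1042/80.1250 = 10.0731 mm
θ = 306° = 5.340708 rad
V = θ·R_c·A = 5.340708·10.0731·80.1250 = 4310.507 mm³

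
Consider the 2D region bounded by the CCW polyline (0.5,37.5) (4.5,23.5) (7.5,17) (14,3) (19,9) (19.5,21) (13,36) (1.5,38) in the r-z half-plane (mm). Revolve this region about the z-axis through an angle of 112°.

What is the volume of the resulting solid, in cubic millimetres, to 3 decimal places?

Profile (r,z), 8 vertices: (0.5,37.5) (4.5,23.5) (7.5,17) (14,3) (19,9) (19.5,21) (13,36) (1.5,38)
edge 0: (0.5,37.5)→(4.5,23.5)  cross = 0.5·23.5 − 4.5·37.5 = -157.0000; (r_i+r_j)·cross = 5·-157.0000 = -785.0000
edge 1: (4.5,23.5)→(7.5,17)  cross = 4.5·17 − 7.5·23.5 = -99.7500; (r_i+r_j)·cross = 12·-99.7500 = -1197.0000
edge 2: (7.5,17)→(14,3)  cross = 7.5·3 − 14·17 = -215.5000; (r_i+r_j)·cross = 21.5·-215.5000 = -4633.2500
edge 3: (14,3)→(19,9)  cross = 14·9 − 19·3 = 69.0000; (r_i+r_j)·cross = 33·69.0000 = 2277.0000
edge 4: (19,9)→(19.5,21)  cross = 19·21 − 19.5·9 = 223.5000; (r_i+r_j)·cross = 38.5·223.5000 = 8604.7500
edge 5: (19.5,21)→(13,36)  cross = 19.5·36 − 13·21 = 429.0000; (r_i+r_j)·cross = 32.5·429.0000 = 13942.5000
edge 6: (13,36)→(1.5,38)  cross = 13·38 − 1.5·36 = 440.0000; (r_i+r_j)·cross = 14.5·440.0000 = 6380.0000
edge 7: (1.5,38)→(0.5,37.5)  cross = 1.5·37.5 − 0.5·38 = 37.2500; (r_i+r_j)·cross = 2·37.2500 = 74.5000
Σcross = 726.5000 → A = |Σcross|/2 = 363.2500 mm²
Σ(r_i+r_j)·cross = 24663.5000 → first moment M = |Σ|/6 = 4110.5833
R_c = M/A = 4110.5833/363.2500 = 11.3161 mm
θ = 112° = 1.954769 rad
V = θ·R_c·A = 1.954769·11.3161·363.2500 = 8035.240 mm³

Volume = 8035.240 mm³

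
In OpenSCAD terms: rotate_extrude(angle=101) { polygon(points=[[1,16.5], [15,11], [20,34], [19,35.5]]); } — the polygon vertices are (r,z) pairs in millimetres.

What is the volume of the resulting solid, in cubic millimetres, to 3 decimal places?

Profile (r,z), 4 vertices: (1,16.5) (15,11) (20,34) (19,35.5)
edge 0: (1,16.5)→(15,11)  cross = 1·11 − 15·16.5 = -236.5000; (r_i+r_j)·cross = 16·-236.5000 = -3784.0000
edge 1: (15,11)→(20,34)  cross = 15·34 − 20·11 = 290.0000; (r_i+r_j)·cross = 35·290.0000 = 10150.0000
edge 2: (20,34)→(19,35.5)  cross = 20·35.5 − 19·34 = 64.0000; (r_i+r_j)·cross = 39·64.0000 = 2496.0000
edge 3: (19,35.5)→(1,16.5)  cross = 19·16.5 − 1·35.5 = 278.0000; (r_i+r_j)·cross = 20·278.0000 = 5560.0000
Σcross = 395.5000 → A = |Σcross|/2 = 197.7500 mm²
Σ(r_i+r_j)·cross = 14422.0000 → first moment M = |Σ|/6 = 2403.6667
R_c = M/A = 2403.6667/197.7500 = 12.1551 mm
θ = 101° = 1.762783 rad
V = θ·R_c·A = 1.762783·12.1551·197.7500 = 4237.142 mm³

Volume = 4237.142 mm³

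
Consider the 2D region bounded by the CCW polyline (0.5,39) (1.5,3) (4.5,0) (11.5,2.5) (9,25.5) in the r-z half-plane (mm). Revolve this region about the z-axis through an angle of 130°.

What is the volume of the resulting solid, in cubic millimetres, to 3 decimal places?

Volume = 3308.381 mm³

Profile (r,z), 5 vertices: (0.5,39) (1.5,3) (4.5,0) (11.5,2.5) (9,25.5)
edge 0: (0.5,39)→(1.5,3)  cross = 0.5·3 − 1.5·39 = -57.0000; (r_i+r_j)·cross = 2·-57.0000 = -114.0000
edge 1: (1.5,3)→(4.5,0)  cross = 1.5·0 − 4.5·3 = -13.5000; (r_i+r_j)·cross = 6·-13.5000 = -81.0000
edge 2: (4.5,0)→(11.5,2.5)  cross = 4.5·2.5 − 11.5·0 = 11.2500; (r_i+r_j)·cross = 16·11.2500 = 180.0000
edge 3: (11.5,2.5)→(9,25.5)  cross = 11.5·25.5 − 9·2.5 = 270.7500; (r_i+r_j)·cross = 20.5·270.7500 = 5550.3750
edge 4: (9,25.5)→(0.5,39)  cross = 9·39 − 0.5·25.5 = 338.2500; (r_i+r_j)·cross = 9.5·338.2500 = 3213.3750
Σcross = 549.7500 → A = |Σcross|/2 = 274.8750 mm²
Σ(r_i+r_j)·cross = 8748.7500 → first moment M = |Σ|/6 = 1458.1250
R_c = M/A = 1458.1250/274.8750 = 5.3047 mm
θ = 130° = 2.268928 rad
V = θ·R_c·A = 2.268928·5.3047·274.8750 = 3308.381 mm³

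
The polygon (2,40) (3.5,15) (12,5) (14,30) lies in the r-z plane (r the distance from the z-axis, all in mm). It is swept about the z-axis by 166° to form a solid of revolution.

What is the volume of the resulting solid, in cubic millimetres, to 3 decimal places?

Volume = 5995.490 mm³

Profile (r,z), 4 vertices: (2,40) (3.5,15) (12,5) (14,30)
edge 0: (2,40)→(3.5,15)  cross = 2·15 − 3.5·40 = -110.0000; (r_i+r_j)·cross = 5.5·-110.0000 = -605.0000
edge 1: (3.5,15)→(12,5)  cross = 3.5·5 − 12·15 = -162.5000; (r_i+r_j)·cross = 15.5·-162.5000 = -2518.7500
edge 2: (12,5)→(14,30)  cross = 12·30 − 14·5 = 290.0000; (r_i+r_j)·cross = 26·290.0000 = 7540.0000
edge 3: (14,30)→(2,40)  cross = 14·40 − 2·30 = 500.0000; (r_i+r_j)·cross = 16·500.0000 = 8000.0000
Σcross = 517.5000 → A = |Σcross|/2 = 258.7500 mm²
Σ(r_i+r_j)·cross = 12416.2500 → first moment M = |Σ|/6 = 2069.3750
R_c = M/A = 2069.3750/258.7500 = 7.9976 mm
θ = 166° = 2.897247 rad
V = θ·R_c·A = 2.897247·7.9976·258.7500 = 5995.490 mm³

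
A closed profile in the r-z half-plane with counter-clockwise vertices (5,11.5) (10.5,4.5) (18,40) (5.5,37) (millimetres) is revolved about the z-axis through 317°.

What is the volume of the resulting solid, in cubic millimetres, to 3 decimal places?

Profile (r,z), 4 vertices: (5,11.5) (10.5,4.5) (18,40) (5.5,37)
edge 0: (5,11.5)→(10.5,4.5)  cross = 5·4.5 − 10.5·11.5 = -98.2500; (r_i+r_j)·cross = 15.5·-98.2500 = -1522.8750
edge 1: (10.5,4.5)→(18,40)  cross = 10.5·40 − 18·4.5 = 339.0000; (r_i+r_j)·cross = 28.5·339.0000 = 9661.5000
edge 2: (18,40)→(5.5,37)  cross = 18·37 − 5.5·40 = 446.0000; (r_i+r_j)·cross = 23.5·446.0000 = 10481.0000
edge 3: (5.5,37)→(5,11.5)  cross = 5.5·11.5 − 5·37 = -121.7500; (r_i+r_j)·cross = 10.5·-121.7500 = -1278.3750
Σcross = 565.0000 → A = |Σcross|/2 = 282.5000 mm²
Σ(r_i+r_j)·cross = 17341.2500 → first moment M = |Σ|/6 = 2890.2083
R_c = M/A = 2890.2083/282.5000 = 10.2308 mm
θ = 317° = 5.532694 rad
V = θ·R_c·A = 5.532694·10.2308·282.5000 = 15990.638 mm³

Volume = 15990.638 mm³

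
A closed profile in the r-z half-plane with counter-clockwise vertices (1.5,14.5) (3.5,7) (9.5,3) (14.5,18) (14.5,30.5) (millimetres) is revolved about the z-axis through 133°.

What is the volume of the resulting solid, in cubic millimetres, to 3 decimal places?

Profile (r,z), 5 vertices: (1.5,14.5) (3.5,7) (9.5,3) (14.5,18) (14.5,30.5)
edge 0: (1.5,14.5)→(3.5,7)  cross = 1.5·7 − 3.5·14.5 = -40.2500; (r_i+r_j)·cross = 5·-40.2500 = -201.2500
edge 1: (3.5,7)→(9.5,3)  cross = 3.5·3 − 9.5·7 = -56.0000; (r_i+r_j)·cross = 13·-56.0000 = -728.0000
edge 2: (9.5,3)→(14.5,18)  cross = 9.5·18 − 14.5·3 = 127.5000; (r_i+r_j)·cross = 24·127.5000 = 3060.0000
edge 3: (14.5,18)→(14.5,30.5)  cross = 14.5·30.5 − 14.5·18 = 181.2500; (r_i+r_j)·cross = 29·181.2500 = 5256.2500
edge 4: (14.5,30.5)→(1.5,14.5)  cross = 14.5·14.5 − 1.5·30.5 = 164.5000; (r_i+r_j)·cross = 16·164.5000 = 2632.0000
Σcross = 377.0000 → A = |Σcross|/2 = 188.5000 mm²
Σ(r_i+r_j)·cross = 10019.0000 → first moment M = |Σ|/6 = 1669.8333
R_c = M/A = 1669.8333/188.5000 = 8.8585 mm
θ = 133° = 2.321288 rad
V = θ·R_c·A = 2.321288·8.8585·188.5000 = 3876.164 mm³

Volume = 3876.164 mm³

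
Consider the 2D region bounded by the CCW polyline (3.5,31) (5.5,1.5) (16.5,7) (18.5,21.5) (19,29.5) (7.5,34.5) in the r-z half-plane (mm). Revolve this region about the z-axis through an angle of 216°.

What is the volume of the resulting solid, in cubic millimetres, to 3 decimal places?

Volume = 15445.797 mm³

Profile (r,z), 6 vertices: (3.5,31) (5.5,1.5) (16.5,7) (18.5,21.5) (19,29.5) (7.5,34.5)
edge 0: (3.5,31)→(5.5,1.5)  cross = 3.5·1.5 − 5.5·31 = -165.2500; (r_i+r_j)·cross = 9·-165.2500 = -1487.2500
edge 1: (5.5,1.5)→(16.5,7)  cross = 5.5·7 − 16.5·1.5 = 13.7500; (r_i+r_j)·cross = 22·13.7500 = 302.5000
edge 2: (16.5,7)→(18.5,21.5)  cross = 16.5·21.5 − 18.5·7 = 225.2500; (r_i+r_j)·cross = 35·225.2500 = 7883.7500
edge 3: (18.5,21.5)→(19,29.5)  cross = 18.5·29.5 − 19·21.5 = 137.2500; (r_i+r_j)·cross = 37.5·137.2500 = 5146.8750
edge 4: (19,29.5)→(7.5,34.5)  cross = 19·34.5 − 7.5·29.5 = 434.2500; (r_i+r_j)·cross = 26.5·434.2500 = 11507.6250
edge 5: (7.5,34.5)→(3.5,31)  cross = 7.5·31 − 3.5·34.5 = 111.7500; (r_i+r_j)·cross = 11·111.7500 = 1229.2500
Σcross = 757.0000 → A = |Σcross|/2 = 378.5000 mm²
Σ(r_i+r_j)·cross = 24582.7500 → first moment M = |Σ|/6 = 4097.1250
R_c = M/A = 4097.1250/378.5000 = 10.8246 mm
θ = 216° = 3.769911 rad
V = θ·R_c·A = 3.769911·10.8246·378.5000 = 15445.797 mm³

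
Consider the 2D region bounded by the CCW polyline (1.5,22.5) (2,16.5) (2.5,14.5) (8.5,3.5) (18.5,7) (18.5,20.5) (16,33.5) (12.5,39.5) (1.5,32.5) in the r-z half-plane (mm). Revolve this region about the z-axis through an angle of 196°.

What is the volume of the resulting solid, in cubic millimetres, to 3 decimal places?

Volume = 16345.654 mm³

Profile (r,z), 9 vertices: (1.5,22.5) (2,16.5) (2.5,14.5) (8.5,3.5) (18.5,7) (18.5,20.5) (16,33.5) (12.5,39.5) (1.5,32.5)
edge 0: (1.5,22.5)→(2,16.5)  cross = 1.5·16.5 − 2·22.5 = -20.2500; (r_i+r_j)·cross = 3.5·-20.2500 = -70.8750
edge 1: (2,16.5)→(2.5,14.5)  cross = 2·14.5 − 2.5·16.5 = -12.2500; (r_i+r_j)·cross = 4.5·-12.2500 = -55.1250
edge 2: (2.5,14.5)→(8.5,3.5)  cross = 2.5·3.5 − 8.5·14.5 = -114.5000; (r_i+r_j)·cross = 11·-114.5000 = -1259.5000
edge 3: (8.5,3.5)→(18.5,7)  cross = 8.5·7 − 18.5·3.5 = -5.2500; (r_i+r_j)·cross = 27·-5.2500 = -141.7500
edge 4: (18.5,7)→(18.5,20.5)  cross = 18.5·20.5 − 18.5·7 = 249.7500; (r_i+r_j)·cross = 37·249.7500 = 9240.7500
edge 5: (18.5,20.5)→(16,33.5)  cross = 18.5·33.5 − 16·20.5 = 291.7500; (r_i+r_j)·cross = 34.5·291.7500 = 10065.3750
edge 6: (16,33.5)→(12.5,39.5)  cross = 16·39.5 − 12.5·33.5 = 213.2500; (r_i+r_j)·cross = 28.5·213.2500 = 6077.6250
edge 7: (12.5,39.5)→(1.5,32.5)  cross = 12.5·32.5 − 1.5·39.5 = 347.0000; (r_i+r_j)·cross = 14·347.0000 = 4858.0000
edge 8: (1.5,32.5)→(1.5,22.5)  cross = 1.5·22.5 − 1.5·32.5 = -15.0000; (r_i+r_j)·cross = 3·-15.0000 = -45.0000
Σcross = 934.5000 → A = |Σcross|/2 = 467.2500 mm²
Σ(r_i+r_j)·cross = 28669.5000 → first moment M = |Σ|/6 = 4778.2500
R_c = M/A = 4778.2500/467.2500 = 10.2263 mm
θ = 196° = 3.420845 rad
V = θ·R_c·A = 3.420845·10.2263·467.2500 = 16345.654 mm³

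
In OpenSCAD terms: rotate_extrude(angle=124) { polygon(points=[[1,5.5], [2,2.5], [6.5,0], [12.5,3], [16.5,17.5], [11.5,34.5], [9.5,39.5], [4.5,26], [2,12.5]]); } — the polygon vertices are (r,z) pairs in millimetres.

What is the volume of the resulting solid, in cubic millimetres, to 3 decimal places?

Profile (r,z), 9 vertices: (1,5.5) (2,2.5) (6.5,0) (12.5,3) (16.5,17.5) (11.5,34.5) (9.5,39.5) (4.5,26) (2,12.5)
edge 0: (1,5.5)→(2,2.5)  cross = 1·2.5 − 2·5.5 = -8.5000; (r_i+r_j)·cross = 3·-8.5000 = -25.5000
edge 1: (2,2.5)→(6.5,0)  cross = 2·0 − 6.5·2.5 = -16.2500; (r_i+r_j)·cross = 8.5·-16.2500 = -138.1250
edge 2: (6.5,0)→(12.5,3)  cross = 6.5·3 − 12.5·0 = 19.5000; (r_i+r_j)·cross = 19·19.5000 = 370.5000
edge 3: (12.5,3)→(16.5,17.5)  cross = 12.5·17.5 − 16.5·3 = 169.2500; (r_i+r_j)·cross = 29·169.2500 = 4908.2500
edge 4: (16.5,17.5)→(11.5,34.5)  cross = 16.5·34.5 − 11.5·17.5 = 368.0000; (r_i+r_j)·cross = 28·368.0000 = 10304.0000
edge 5: (11.5,34.5)→(9.5,39.5)  cross = 11.5·39.5 − 9.5·34.5 = 126.5000; (r_i+r_j)·cross = 21·126.5000 = 2656.5000
edge 6: (9.5,39.5)→(4.5,26)  cross = 9.5·26 − 4.5·39.5 = 69.2500; (r_i+r_j)·cross = 14·69.2500 = 969.5000
edge 7: (4.5,26)→(2,12.5)  cross = 4.5·12.5 − 2·26 = 4.2500; (r_i+r_j)·cross = 6.5·4.2500 = 27.6250
edge 8: (2,12.5)→(1,5.5)  cross = 2·5.5 − 1·12.5 = -1.5000; (r_i+r_j)·cross = 3·-1.5000 = -4.5000
Σcross = 730.5000 → A = |Σcross|/2 = 365.2500 mm²
Σ(r_i+r_j)·cross = 19068.2500 → first moment M = |Σ|/6 = 3178.0417
R_c = M/A = 3178.0417/365.2500 = 8.7010 mm
θ = 124° = 2.164208 rad
V = θ·R_c·A = 2.164208·8.7010·365.2500 = 6877.944 mm³

Volume = 6877.944 mm³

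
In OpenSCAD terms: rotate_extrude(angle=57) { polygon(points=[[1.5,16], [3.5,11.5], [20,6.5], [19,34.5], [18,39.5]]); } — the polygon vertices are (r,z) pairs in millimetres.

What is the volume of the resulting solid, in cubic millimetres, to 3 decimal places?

Volume = 4357.638 mm³

Profile (r,z), 5 vertices: (1.5,16) (3.5,11.5) (20,6.5) (19,34.5) (18,39.5)
edge 0: (1.5,16)→(3.5,11.5)  cross = 1.5·11.5 − 3.5·16 = -38.7500; (r_i+r_j)·cross = 5·-38.7500 = -193.7500
edge 1: (3.5,11.5)→(20,6.5)  cross = 3.5·6.5 − 20·11.5 = -207.2500; (r_i+r_j)·cross = 23.5·-207.2500 = -4870.3750
edge 2: (20,6.5)→(19,34.5)  cross = 20·34.5 − 19·6.5 = 566.5000; (r_i+r_j)·cross = 39·566.5000 = 22093.5000
edge 3: (19,34.5)→(18,39.5)  cross = 19·39.5 − 18·34.5 = 129.5000; (r_i+r_j)·cross = 37·129.5000 = 4791.5000
edge 4: (18,39.5)→(1.5,16)  cross = 18·16 − 1.5·39.5 = 228.7500; (r_i+r_j)·cross = 19.5·228.7500 = 4460.6250
Σcross = 678.7500 → A = |Σcross|/2 = 339.3750 mm²
Σ(r_i+r_j)·cross = 26281.5000 → first moment M = |Σ|/6 = 4380.2500
R_c = M/A = 4380.2500/339.3750 = 12.9068 mm
θ = 57° = 0.994838 rad
V = θ·R_c·A = 0.994838·12.9068·339.3750 = 4357.638 mm³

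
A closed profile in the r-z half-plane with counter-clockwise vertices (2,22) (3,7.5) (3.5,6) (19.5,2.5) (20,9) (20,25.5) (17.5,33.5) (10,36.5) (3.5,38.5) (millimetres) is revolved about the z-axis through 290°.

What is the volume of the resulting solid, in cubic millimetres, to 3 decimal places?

Volume = 30010.631 mm³

Profile (r,z), 9 vertices: (2,22) (3,7.5) (3.5,6) (19.5,2.5) (20,9) (20,25.5) (17.5,33.5) (10,36.5) (3.5,38.5)
edge 0: (2,22)→(3,7.5)  cross = 2·7.5 − 3·22 = -51.0000; (r_i+r_j)·cross = 5·-51.0000 = -255.0000
edge 1: (3,7.5)→(3.5,6)  cross = 3·6 − 3.5·7.5 = -8.2500; (r_i+r_j)·cross = 6.5·-8.2500 = -53.6250
edge 2: (3.5,6)→(19.5,2.5)  cross = 3.5·2.5 − 19.5·6 = -108.2500; (r_i+r_j)·cross = 23·-108.2500 = -2489.7500
edge 3: (19.5,2.5)→(20,9)  cross = 19.5·9 − 20·2.5 = 125.5000; (r_i+r_j)·cross = 39.5·125.5000 = 4957.2500
edge 4: (20,9)→(20,25.5)  cross = 20·25.5 − 20·9 = 330.0000; (r_i+r_j)·cross = 40·330.0000 = 13200.0000
edge 5: (20,25.5)→(17.5,33.5)  cross = 20·33.5 − 17.5·25.5 = 223.7500; (r_i+r_j)·cross = 37.5·223.7500 = 8390.6250
edge 6: (17.5,33.5)→(10,36.5)  cross = 17.5·36.5 − 10·33.5 = 303.7500; (r_i+r_j)·cross = 27.5·303.7500 = 8353.1250
edge 7: (10,36.5)→(3.5,38.5)  cross = 10·38.5 − 3.5·36.5 = 257.2500; (r_i+r_j)·cross = 13.5·257.2500 = 3472.8750
edge 8: (3.5,38.5)→(2,22)  cross = 3.5·22 − 2·38.5 = 0.0000; (r_i+r_j)·cross = 5.5·0.0000 = 0.0000
Σcross = 1072.7500 → A = |Σcross|/2 = 536.3750 mm²
Σ(r_i+r_j)·cross = 35575.5000 → first moment M = |Σ|/6 = 5929.2500
R_c = M/A = 5929.2500/536.3750 = 11.0543 mm
θ = 290° = 5.061455 rad
V = θ·R_c·A = 5.061455·11.0543·536.3750 = 30010.631 mm³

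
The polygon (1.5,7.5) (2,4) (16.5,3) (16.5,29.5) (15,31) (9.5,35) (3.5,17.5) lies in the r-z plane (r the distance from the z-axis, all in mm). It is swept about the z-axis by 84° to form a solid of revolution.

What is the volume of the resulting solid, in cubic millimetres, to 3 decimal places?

Volume = 5296.751 mm³

Profile (r,z), 7 vertices: (1.5,7.5) (2,4) (16.5,3) (16.5,29.5) (15,31) (9.5,35) (3.5,17.5)
edge 0: (1.5,7.5)→(2,4)  cross = 1.5·4 − 2·7.5 = -9.0000; (r_i+r_j)·cross = 3.5·-9.0000 = -31.5000
edge 1: (2,4)→(16.5,3)  cross = 2·3 − 16.5·4 = -60.0000; (r_i+r_j)·cross = 18.5·-60.0000 = -1110.0000
edge 2: (16.5,3)→(16.5,29.5)  cross = 16.5·29.5 − 16.5·3 = 437.2500; (r_i+r_j)·cross = 33·437.2500 = 14429.2500
edge 3: (16.5,29.5)→(15,31)  cross = 16.5·31 − 15·29.5 = 69.0000; (r_i+r_j)·cross = 31.5·69.0000 = 2173.5000
edge 4: (15,31)→(9.5,35)  cross = 15·35 − 9.5·31 = 230.5000; (r_i+r_j)·cross = 24.5·230.5000 = 5647.2500
edge 5: (9.5,35)→(3.5,17.5)  cross = 9.5·17.5 − 3.5·35 = 43.7500; (r_i+r_j)·cross = 13·43.7500 = 568.7500
edge 6: (3.5,17.5)→(1.5,7.5)  cross = 3.5·7.5 − 1.5·17.5 = 0.0000; (r_i+r_j)·cross = 5·0.0000 = 0.0000
Σcross = 711.5000 → A = |Σcross|/2 = 355.7500 mm²
Σ(r_i+r_j)·cross = 21677.2500 → first moment M = |Σ|/6 = 3612.8750
R_c = M/A = 3612.8750/355.7500 = 10.1557 mm
θ = 84° = 1.466077 rad
V = θ·R_c·A = 1.466077·10.1557·355.7500 = 5296.751 mm³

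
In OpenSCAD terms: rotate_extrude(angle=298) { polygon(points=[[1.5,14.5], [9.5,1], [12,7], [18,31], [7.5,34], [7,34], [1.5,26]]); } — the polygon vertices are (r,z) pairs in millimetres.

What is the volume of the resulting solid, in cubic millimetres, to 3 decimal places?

Profile (r,z), 7 vertices: (1.5,14.5) (9.5,1) (12,7) (18,31) (7.5,34) (7,34) (1.5,26)
edge 0: (1.5,14.5)→(9.5,1)  cross = 1.5·1 − 9.5·14.5 = -136.2500; (r_i+r_j)·cross = 11·-136.2500 = -1498.7500
edge 1: (9.5,1)→(12,7)  cross = 9.5·7 − 12·1 = 54.5000; (r_i+r_j)·cross = 21.5·54.5000 = 1171.7500
edge 2: (12,7)→(18,31)  cross = 12·31 − 18·7 = 246.0000; (r_i+r_j)·cross = 30·246.0000 = 7380.0000
edge 3: (18,31)→(7.5,34)  cross = 18·34 − 7.5·31 = 379.5000; (r_i+r_j)·cross = 25.5·379.5000 = 9677.2500
edge 4: (7.5,34)→(7,34)  cross = 7.5·34 − 7·34 = 17.0000; (r_i+r_j)·cross = 14.5·17.0000 = 246.5000
edge 5: (7,34)→(1.5,26)  cross = 7·26 − 1.5·34 = 131.0000; (r_i+r_j)·cross = 8.5·131.0000 = 1113.5000
edge 6: (1.5,26)→(1.5,14.5)  cross = 1.5·14.5 − 1.5·26 = -17.2500; (r_i+r_j)·cross = 3·-17.2500 = -51.7500
Σcross = 674.5000 → A = |Σcross|/2 = 337.2500 mm²
Σ(r_i+r_j)·cross = 18038.5000 → first moment M = |Σ|/6 = 3006.4167
R_c = M/A = 3006.4167/337.2500 = 8.9145 mm
θ = 298° = 5.201081 rad
V = θ·R_c·A = 5.201081·8.9145·337.2500 = 15636.617 mm³

Volume = 15636.617 mm³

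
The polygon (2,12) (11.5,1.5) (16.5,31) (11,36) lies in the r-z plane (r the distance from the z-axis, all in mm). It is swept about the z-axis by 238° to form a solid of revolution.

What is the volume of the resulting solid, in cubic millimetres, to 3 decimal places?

Volume = 10525.941 mm³

Profile (r,z), 4 vertices: (2,12) (11.5,1.5) (16.5,31) (11,36)
edge 0: (2,12)→(11.5,1.5)  cross = 2·1.5 − 11.5·12 = -135.0000; (r_i+r_j)·cross = 13.5·-135.0000 = -1822.5000
edge 1: (11.5,1.5)→(16.5,31)  cross = 11.5·31 − 16.5·1.5 = 331.7500; (r_i+r_j)·cross = 28·331.7500 = 9289.0000
edge 2: (16.5,31)→(11,36)  cross = 16.5·36 − 11·31 = 253.0000; (r_i+r_j)·cross = 27.5·253.0000 = 6957.5000
edge 3: (11,36)→(2,12)  cross = 11·12 − 2·36 = 60.0000; (r_i+r_j)·cross = 13·60.0000 = 780.0000
Σcross = 509.7500 → A = |Σcross|/2 = 254.8750 mm²
Σ(r_i+r_j)·cross = 15204.0000 → first moment M = |Σ|/6 = 2534.0000
R_c = M/A = 2534.0000/254.8750 = 9.9421 mm
θ = 238° = 4.153884 rad
V = θ·R_c·A = 4.153884·9.9421·254.8750 = 10525.941 mm³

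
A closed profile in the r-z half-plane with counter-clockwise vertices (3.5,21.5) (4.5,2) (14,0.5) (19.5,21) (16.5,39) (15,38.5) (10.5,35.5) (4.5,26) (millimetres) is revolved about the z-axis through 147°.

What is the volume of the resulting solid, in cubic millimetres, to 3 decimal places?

Volume = 12755.477 mm³

Profile (r,z), 8 vertices: (3.5,21.5) (4.5,2) (14,0.5) (19.5,21) (16.5,39) (15,38.5) (10.5,35.5) (4.5,26)
edge 0: (3.5,21.5)→(4.5,2)  cross = 3.5·2 − 4.5·21.5 = -89.7500; (r_i+r_j)·cross = 8·-89.7500 = -718.0000
edge 1: (4.5,2)→(14,0.5)  cross = 4.5·0.5 − 14·2 = -25.7500; (r_i+r_j)·cross = 18.5·-25.7500 = -476.3750
edge 2: (14,0.5)→(19.5,21)  cross = 14·21 − 19.5·0.5 = 284.2500; (r_i+r_j)·cross = 33.5·284.2500 = 9522.3750
edge 3: (19.5,21)→(16.5,39)  cross = 19.5·39 − 16.5·21 = 414.0000; (r_i+r_j)·cross = 36·414.0000 = 14904.0000
edge 4: (16.5,39)→(15,38.5)  cross = 16.5·38.5 − 15·39 = 50.2500; (r_i+r_j)·cross = 31.5·50.2500 = 1582.8750
edge 5: (15,38.5)→(10.5,35.5)  cross = 15·35.5 − 10.5·38.5 = 128.2500; (r_i+r_j)·cross = 25.5·128.2500 = 3270.3750
edge 6: (10.5,35.5)→(4.5,26)  cross = 10.5·26 − 4.5·35.5 = 113.2500; (r_i+r_j)·cross = 15·113.2500 = 1698.7500
edge 7: (4.5,26)→(3.5,21.5)  cross = 4.5·21.5 − 3.5·26 = 5.7500; (r_i+r_j)·cross = 8·5.7500 = 46.0000
Σcross = 880.2500 → A = |Σcross|/2 = 440.1250 mm²
Σ(r_i+r_j)·cross = 29830.0000 → first moment M = |Σ|/6 = 4971.6667
R_c = M/A = 4971.6667/440.1250 = 11.2960 mm
θ = 147° = 2.565634 rad
V = θ·R_c·A = 2.565634·11.2960·440.1250 = 12755.477 mm³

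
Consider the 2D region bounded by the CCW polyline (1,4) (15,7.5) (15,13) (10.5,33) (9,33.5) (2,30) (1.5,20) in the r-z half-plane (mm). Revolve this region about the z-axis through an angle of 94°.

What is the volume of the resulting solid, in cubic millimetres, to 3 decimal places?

Volume = 3834.891 mm³

Profile (r,z), 7 vertices: (1,4) (15,7.5) (15,13) (10.5,33) (9,33.5) (2,30) (1.5,20)
edge 0: (1,4)→(15,7.5)  cross = 1·7.5 − 15·4 = -52.5000; (r_i+r_j)·cross = 16·-52.5000 = -840.0000
edge 1: (15,7.5)→(15,13)  cross = 15·13 − 15·7.5 = 82.5000; (r_i+r_j)·cross = 30·82.5000 = 2475.0000
edge 2: (15,13)→(10.5,33)  cross = 15·33 − 10.5·13 = 358.5000; (r_i+r_j)·cross = 25.5·358.5000 = 9141.7500
edge 3: (10.5,33)→(9,33.5)  cross = 10.5·33.5 − 9·33 = 54.7500; (r_i+r_j)·cross = 19.5·54.7500 = 1067.6250
edge 4: (9,33.5)→(2,30)  cross = 9·30 − 2·33.5 = 203.0000; (r_i+r_j)·cross = 11·203.0000 = 2233.0000
edge 5: (2,30)→(1.5,20)  cross = 2·20 − 1.5·30 = -5.0000; (r_i+r_j)·cross = 3.5·-5.0000 = -17.5000
edge 6: (1.5,20)→(1,4)  cross = 1.5·4 − 1·20 = -14.0000; (r_i+r_j)·cross = 2.5·-14.0000 = -35.0000
Σcross = 627.2500 → A = |Σcross|/2 = 313.6250 mm²
Σ(r_i+r_j)·cross = 14024.8750 → first moment M = |Σ|/6 = 2337.4792
R_c = M/A = 2337.4792/313.6250 = 7.4531 mm
θ = 94° = 1.640609 rad
V = θ·R_c·A = 1.640609·7.4531·313.6250 = 3834.891 mm³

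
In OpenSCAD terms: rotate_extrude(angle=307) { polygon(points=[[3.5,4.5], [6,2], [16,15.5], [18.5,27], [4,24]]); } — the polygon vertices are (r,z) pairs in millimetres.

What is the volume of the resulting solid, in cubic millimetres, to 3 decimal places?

Profile (r,z), 5 vertices: (3.5,4.5) (6,2) (16,15.5) (18.5,27) (4,24)
edge 0: (3.5,4.5)→(6,2)  cross = 3.5·2 − 6·4.5 = -20.0000; (r_i+r_j)·cross = 9.5·-20.0000 = -190.0000
edge 1: (6,2)→(16,15.5)  cross = 6·15.5 − 16·2 = 61.0000; (r_i+r_j)·cross = 22·61.0000 = 1342.0000
edge 2: (16,15.5)→(18.5,27)  cross = 16·27 − 18.5·15.5 = 145.2500; (r_i+r_j)·cross = 34.5·145.2500 = 5011.1250
edge 3: (18.5,27)→(4,24)  cross = 18.5·24 − 4·27 = 336.0000; (r_i+r_j)·cross = 22.5·336.0000 = 7560.0000
edge 4: (4,24)→(3.5,4.5)  cross = 4·4.5 − 3.5·24 = -66.0000; (r_i+r_j)·cross = 7.5·-66.0000 = -495.0000
Σcross = 456.2500 → A = |Σcross|/2 = 228.1250 mm²
Σ(r_i+r_j)·cross = 13228.1250 → first moment M = |Σ|/6 = 2204.6875
R_c = M/A = 2204.6875/228.1250 = 9.6644 mm
θ = 307° = 5.358161 rad
V = θ·R_c·A = 5.358161·9.6644·228.1250 = 11813.070 mm³

Volume = 11813.070 mm³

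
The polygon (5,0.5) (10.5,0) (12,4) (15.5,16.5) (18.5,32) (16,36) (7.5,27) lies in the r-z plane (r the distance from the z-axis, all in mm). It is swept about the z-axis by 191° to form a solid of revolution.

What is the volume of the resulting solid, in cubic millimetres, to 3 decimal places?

Volume = 10316.593 mm³

Profile (r,z), 7 vertices: (5,0.5) (10.5,0) (12,4) (15.5,16.5) (18.5,32) (16,36) (7.5,27)
edge 0: (5,0.5)→(10.5,0)  cross = 5·0 − 10.5·0.5 = -5.2500; (r_i+r_j)·cross = 15.5·-5.2500 = -81.3750
edge 1: (10.5,0)→(12,4)  cross = 10.5·4 − 12·0 = 42.0000; (r_i+r_j)·cross = 22.5·42.0000 = 945.0000
edge 2: (12,4)→(15.5,16.5)  cross = 12·16.5 − 15.5·4 = 136.0000; (r_i+r_j)·cross = 27.5·136.0000 = 3740.0000
edge 3: (15.5,16.5)→(18.5,32)  cross = 15.5·32 − 18.5·16.5 = 190.7500; (r_i+r_j)·cross = 34·190.7500 = 6485.5000
edge 4: (18.5,32)→(16,36)  cross = 18.5·36 − 16·32 = 154.0000; (r_i+r_j)·cross = 34.5·154.0000 = 5313.0000
edge 5: (16,36)→(7.5,27)  cross = 16·27 − 7.5·36 = 162.0000; (r_i+r_j)·cross = 23.5·162.0000 = 3807.0000
edge 6: (7.5,27)→(5,0.5)  cross = 7.5·0.5 − 5·27 = -131.2500; (r_i+r_j)·cross = 12.5·-131.2500 = -1640.6250
Σcross = 548.2500 → A = |Σcross|/2 = 274.1250 mm²
Σ(r_i+r_j)·cross = 18568.5000 → first moment M = |Σ|/6 = 3094.7500
R_c = M/A = 3094.7500/274.1250 = 11.2896 mm
θ = 191° = 3.333579 rad
V = θ·R_c·A = 3.333579·11.2896·274.1250 = 10316.593 mm³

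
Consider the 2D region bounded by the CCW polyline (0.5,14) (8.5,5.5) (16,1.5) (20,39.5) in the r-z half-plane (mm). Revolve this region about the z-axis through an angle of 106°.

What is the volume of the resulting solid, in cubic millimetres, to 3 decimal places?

Volume = 7436.349 mm³

Profile (r,z), 4 vertices: (0.5,14) (8.5,5.5) (16,1.5) (20,39.5)
edge 0: (0.5,14)→(8.5,5.5)  cross = 0.5·5.5 − 8.5·14 = -116.2500; (r_i+r_j)·cross = 9·-116.2500 = -1046.2500
edge 1: (8.5,5.5)→(16,1.5)  cross = 8.5·1.5 − 16·5.5 = -75.2500; (r_i+r_j)·cross = 24.5·-75.2500 = -1843.6250
edge 2: (16,1.5)→(20,39.5)  cross = 16·39.5 − 20·1.5 = 602.0000; (r_i+r_j)·cross = 36·602.0000 = 21672.0000
edge 3: (20,39.5)→(0.5,14)  cross = 20·14 − 0.5·39.5 = 260.2500; (r_i+r_j)·cross = 20.5·260.2500 = 5335.1250
Σcross = 670.7500 → A = |Σcross|/2 = 335.3750 mm²
Σ(r_i+r_j)·cross = 24117.2500 → first moment M = |Σ|/6 = 4019.5417
R_c = M/A = 4019.5417/335.3750 = 11.9852 mm
θ = 106° = 1.850049 rad
V = θ·R_c·A = 1.850049·11.9852·335.3750 = 7436.349 mm³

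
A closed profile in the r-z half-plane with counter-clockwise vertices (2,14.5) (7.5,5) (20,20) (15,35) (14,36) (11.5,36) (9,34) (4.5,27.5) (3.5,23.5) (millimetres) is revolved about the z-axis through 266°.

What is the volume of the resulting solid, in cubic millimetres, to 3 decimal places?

Volume = 16193.111 mm³

Profile (r,z), 9 vertices: (2,14.5) (7.5,5) (20,20) (15,35) (14,36) (11.5,36) (9,34) (4.5,27.5) (3.5,23.5)
edge 0: (2,14.5)→(7.5,5)  cross = 2·5 − 7.5·14.5 = -98.7500; (r_i+r_j)·cross = 9.5·-98.7500 = -938.1250
edge 1: (7.5,5)→(20,20)  cross = 7.5·20 − 20·5 = 50.0000; (r_i+r_j)·cross = 27.5·50.0000 = 1375.0000
edge 2: (20,20)→(15,35)  cross = 20·35 − 15·20 = 400.0000; (r_i+r_j)·cross = 35·400.0000 = 14000.0000
edge 3: (15,35)→(14,36)  cross = 15·36 − 14·35 = 50.0000; (r_i+r_j)·cross = 29·50.0000 = 1450.0000
edge 4: (14,36)→(11.5,36)  cross = 14·36 − 11.5·36 = 90.0000; (r_i+r_j)·cross = 25.5·90.0000 = 2295.0000
edge 5: (11.5,36)→(9,34)  cross = 11.5·34 − 9·36 = 67.0000; (r_i+r_j)·cross = 20.5·67.0000 = 1373.5000
edge 6: (9,34)→(4.5,27.5)  cross = 9·27.5 − 4.5·34 = 94.5000; (r_i+r_j)·cross = 13.5·94.5000 = 1275.7500
edge 7: (4.5,27.5)→(3.5,23.5)  cross = 4.5·23.5 − 3.5·27.5 = 9.5000; (r_i+r_j)·cross = 8·9.5000 = 76.0000
edge 8: (3.5,23.5)→(2,14.5)  cross = 3.5·14.5 − 2·23.5 = 3.7500; (r_i+r_j)·cross = 5.5·3.7500 = 20.6250
Σcross = 666.0000 → A = |Σcross|/2 = 333.0000 mm²
Σ(r_i+r_j)·cross = 20927.7500 → first moment M = |Σ|/6 = 3487.9583
R_c = M/A = 3487.9583/333.0000 = 10.4743 mm
θ = 266° = 4.642576 rad
V = θ·R_c·A = 4.642576·10.4743·333.0000 = 16193.111 mm³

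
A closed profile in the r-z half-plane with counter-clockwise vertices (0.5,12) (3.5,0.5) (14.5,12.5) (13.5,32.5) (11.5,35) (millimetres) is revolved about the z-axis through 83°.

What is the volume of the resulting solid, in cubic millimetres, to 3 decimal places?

Volume = 3108.444 mm³

Profile (r,z), 5 vertices: (0.5,12) (3.5,0.5) (14.5,12.5) (13.5,32.5) (11.5,35)
edge 0: (0.5,12)→(3.5,0.5)  cross = 0.5·0.5 − 3.5·12 = -41.7500; (r_i+r_j)·cross = 4·-41.7500 = -167.0000
edge 1: (3.5,0.5)→(14.5,12.5)  cross = 3.5·12.5 − 14.5·0.5 = 36.5000; (r_i+r_j)·cross = 18·36.5000 = 657.0000
edge 2: (14.5,12.5)→(13.5,32.5)  cross = 14.5·32.5 − 13.5·12.5 = 302.5000; (r_i+r_j)·cross = 28·302.5000 = 8470.0000
edge 3: (13.5,32.5)→(11.5,35)  cross = 13.5·35 − 11.5·32.5 = 98.7500; (r_i+r_j)·cross = 25·98.7500 = 2468.7500
edge 4: (11.5,35)→(0.5,12)  cross = 11.5·12 − 0.5·35 = 120.5000; (r_i+r_j)·cross = 12·120.5000 = 1446.0000
Σcross = 516.5000 → A = |Σcross|/2 = 258.2500 mm²
Σ(r_i+r_j)·cross = 12874.7500 → first moment M = |Σ|/6 = 2145.7917
R_c = M/A = 2145.7917/258.2500 = 8.3090 mm
θ = 83° = 1.448623 rad
V = θ·R_c·A = 1.448623·8.3090·258.2500 = 3108.444 mm³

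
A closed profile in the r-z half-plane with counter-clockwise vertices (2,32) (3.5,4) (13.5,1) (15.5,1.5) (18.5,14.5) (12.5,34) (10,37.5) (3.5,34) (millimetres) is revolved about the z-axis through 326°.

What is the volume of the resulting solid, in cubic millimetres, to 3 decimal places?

Volume = 23937.351 mm³

Profile (r,z), 8 vertices: (2,32) (3.5,4) (13.5,1) (15.5,1.5) (18.5,14.5) (12.5,34) (10,37.5) (3.5,34)
edge 0: (2,32)→(3.5,4)  cross = 2·4 − 3.5·32 = -104.0000; (r_i+r_j)·cross = 5.5·-104.0000 = -572.0000
edge 1: (3.5,4)→(13.5,1)  cross = 3.5·1 − 13.5·4 = -50.5000; (r_i+r_j)·cross = 17·-50.5000 = -858.5000
edge 2: (13.5,1)→(15.5,1.5)  cross = 13.5·1.5 − 15.5·1 = 4.7500; (r_i+r_j)·cross = 29·4.7500 = 137.7500
edge 3: (15.5,1.5)→(18.5,14.5)  cross = 15.5·14.5 − 18.5·1.5 = 197.0000; (r_i+r_j)·cross = 34·197.0000 = 6698.0000
edge 4: (18.5,14.5)→(12.5,34)  cross = 18.5·34 − 12.5·14.5 = 447.7500; (r_i+r_j)·cross = 31·447.7500 = 13880.2500
edge 5: (12.5,34)→(10,37.5)  cross = 12.5·37.5 − 10·34 = 128.7500; (r_i+r_j)·cross = 22.5·128.7500 = 2896.8750
edge 6: (10,37.5)→(3.5,34)  cross = 10·34 − 3.5·37.5 = 208.7500; (r_i+r_j)·cross = 13.5·208.7500 = 2818.1250
edge 7: (3.5,34)→(2,32)  cross = 3.5·32 − 2·34 = 44.0000; (r_i+r_j)·cross = 5.5·44.0000 = 242.0000
Σcross = 876.5000 → A = |Σcross|/2 = 438.2500 mm²
Σ(r_i+r_j)·cross = 25242.5000 → first moment M = |Σ|/6 = 4207.0833
R_c = M/A = 4207.0833/438.2500 = 9.5997 mm
θ = 326° = 5.689773 rad
V = θ·R_c·A = 5.689773·9.5997·438.2500 = 23937.351 mm³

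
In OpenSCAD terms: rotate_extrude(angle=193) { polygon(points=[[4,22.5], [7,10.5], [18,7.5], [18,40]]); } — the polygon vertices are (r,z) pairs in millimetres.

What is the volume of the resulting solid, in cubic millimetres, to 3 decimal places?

Profile (r,z), 4 vertices: (4,22.5) (7,10.5) (18,7.5) (18,40)
edge 0: (4,22.5)→(7,10.5)  cross = 4·10.5 − 7·22.5 = -115.5000; (r_i+r_j)·cross = 11·-115.5000 = -1270.5000
edge 1: (7,10.5)→(18,7.5)  cross = 7·7.5 − 18·10.5 = -136.5000; (r_i+r_j)·cross = 25·-136.5000 = -3412.5000
edge 2: (18,7.5)→(18,40)  cross = 18·40 − 18·7.5 = 585.0000; (r_i+r_j)·cross = 36·585.0000 = 21060.0000
edge 3: (18,40)→(4,22.5)  cross = 18·22.5 − 4·40 = 245.0000; (r_i+r_j)·cross = 22·245.0000 = 5390.0000
Σcross = 578.0000 → A = |Σcross|/2 = 289.0000 mm²
Σ(r_i+r_j)·cross = 21767.0000 → first moment M = |Σ|/6 = 3627.8333
R_c = M/A = 3627.8333/289.0000 = 12.5531 mm
θ = 193° = 3.368485 rad
V = θ·R_c·A = 3.368485·12.5531·289.0000 = 12220.304 mm³

Volume = 12220.304 mm³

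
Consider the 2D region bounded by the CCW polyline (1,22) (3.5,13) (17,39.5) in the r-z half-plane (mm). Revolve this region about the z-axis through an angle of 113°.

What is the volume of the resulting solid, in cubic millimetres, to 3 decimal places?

Profile (r,z), 3 vertices: (1,22) (3.5,13) (17,39.5)
edge 0: (1,22)→(3.5,13)  cross = 1·13 − 3.5·22 = -64.0000; (r_i+r_j)·cross = 4.5·-64.0000 = -288.0000
edge 1: (3.5,13)→(17,39.5)  cross = 3.5·39.5 − 17·13 = -82.7500; (r_i+r_j)·cross = 20.5·-82.7500 = -1696.3750
edge 2: (17,39.5)→(1,22)  cross = 17·22 − 1·39.5 = 334.5000; (r_i+r_j)·cross = 18·334.5000 = 6021.0000
Σcross = 187.7500 → A = |Σcross|/2 = 93.8750 mm²
Σ(r_i+r_j)·cross = 4036.6250 → first moment M = |Σ|/6 = 672.7708
R_c = M/A = 672.7708/93.8750 = 7.1667 mm
θ = 113° = 1.972222 rad
V = θ·R_c·A = 1.972222·7.1667·93.8750 = 1326.853 mm³

Volume = 1326.853 mm³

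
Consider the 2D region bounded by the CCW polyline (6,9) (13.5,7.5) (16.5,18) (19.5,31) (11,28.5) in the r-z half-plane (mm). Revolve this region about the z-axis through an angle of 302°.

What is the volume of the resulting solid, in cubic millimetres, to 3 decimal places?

Volume = 11586.853 mm³

Profile (r,z), 5 vertices: (6,9) (13.5,7.5) (16.5,18) (19.5,31) (11,28.5)
edge 0: (6,9)→(13.5,7.5)  cross = 6·7.5 − 13.5·9 = -76.5000; (r_i+r_j)·cross = 19.5·-76.5000 = -1491.7500
edge 1: (13.5,7.5)→(16.5,18)  cross = 13.5·18 − 16.5·7.5 = 119.2500; (r_i+r_j)·cross = 30·119.2500 = 3577.5000
edge 2: (16.5,18)→(19.5,31)  cross = 16.5·31 − 19.5·18 = 160.5000; (r_i+r_j)·cross = 36·160.5000 = 5778.0000
edge 3: (19.5,31)→(11,28.5)  cross = 19.5·28.5 − 11·31 = 214.7500; (r_i+r_j)·cross = 30.5·214.7500 = 6549.8750
edge 4: (11,28.5)→(6,9)  cross = 11·9 − 6·28.5 = -72.0000; (r_i+r_j)·cross = 17·-72.0000 = -1224.0000
Σcross = 346.0000 → A = |Σcross|/2 = 173.0000 mm²
Σ(r_i+r_j)·cross = 13189.6250 → first moment M = |Σ|/6 = 2198.2708
R_c = M/A = 2198.2708/173.0000 = 12.7068 mm
θ = 302° = 5.270894 rad
V = θ·R_c·A = 5.270894·12.7068·173.0000 = 11586.853 mm³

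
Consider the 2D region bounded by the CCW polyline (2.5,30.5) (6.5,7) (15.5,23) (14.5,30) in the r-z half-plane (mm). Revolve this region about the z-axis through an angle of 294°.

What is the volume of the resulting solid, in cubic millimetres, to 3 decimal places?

Volume = 8093.292 mm³

Profile (r,z), 4 vertices: (2.5,30.5) (6.5,7) (15.5,23) (14.5,30)
edge 0: (2.5,30.5)→(6.5,7)  cross = 2.5·7 − 6.5·30.5 = -180.7500; (r_i+r_j)·cross = 9·-180.7500 = -1626.7500
edge 1: (6.5,7)→(15.5,23)  cross = 6.5·23 − 15.5·7 = 41.0000; (r_i+r_j)·cross = 22·41.0000 = 902.0000
edge 2: (15.5,23)→(14.5,30)  cross = 15.5·30 − 14.5·23 = 131.5000; (r_i+r_j)·cross = 30·131.5000 = 3945.0000
edge 3: (14.5,30)→(2.5,30.5)  cross = 14.5·30.5 − 2.5·30 = 367.2500; (r_i+r_j)·cross = 17·367.2500 = 6243.2500
Σcross = 359.0000 → A = |Σcross|/2 = 179.5000 mm²
Σ(r_i+r_j)·cross = 9463.5000 → first moment M = |Σ|/6 = 1577.2500
R_c = M/A = 1577.2500/179.5000 = 8.7869 mm
θ = 294° = 5.131268 rad
V = θ·R_c·A = 5.131268·8.7869·179.5000 = 8093.292 mm³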